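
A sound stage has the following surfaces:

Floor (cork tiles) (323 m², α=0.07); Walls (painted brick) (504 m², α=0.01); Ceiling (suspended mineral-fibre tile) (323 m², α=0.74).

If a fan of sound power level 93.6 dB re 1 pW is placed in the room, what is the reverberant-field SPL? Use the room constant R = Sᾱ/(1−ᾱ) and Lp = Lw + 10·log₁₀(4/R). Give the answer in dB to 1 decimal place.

74.2 dB

Σ(Sᵢαᵢ) = 323·0.07 + 504·0.01 + 323·0.74 = 266.670; total area S = 1150.0 m².
ᾱ = 266.670/1150.0 = 0.2319; R = Sᾱ/(1−ᾱ) = 266.670/(1−0.2319) = 347.181 m².
Lp = Lw + 10 log₁₀(4/R) = 93.6 -19.38 = 74.2 dB.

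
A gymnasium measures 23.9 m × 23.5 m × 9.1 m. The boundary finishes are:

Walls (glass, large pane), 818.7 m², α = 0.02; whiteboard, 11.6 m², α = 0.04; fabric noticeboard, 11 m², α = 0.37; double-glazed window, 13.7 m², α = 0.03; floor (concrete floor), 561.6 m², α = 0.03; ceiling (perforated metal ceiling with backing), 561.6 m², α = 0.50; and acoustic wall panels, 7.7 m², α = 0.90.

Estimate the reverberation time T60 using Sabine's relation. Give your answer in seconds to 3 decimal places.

Total absorption A = 818.7·0.02 + 11.6·0.04 + 11·0.37 + 13.7·0.03 + 561.6·0.03 + 561.6·0.50 + 7.7·0.90
  = 16.374 + 0.464 + 4.070 + 0.411 + 16.848 + 280.800 + 6.930 = 325.897 m² sabins.
V = 23.9·23.5·9.1 = 5111.015 m³.
T = 0.161 V/A = 0.161·5111.015/325.897 = 2.525 s.

2.525 sec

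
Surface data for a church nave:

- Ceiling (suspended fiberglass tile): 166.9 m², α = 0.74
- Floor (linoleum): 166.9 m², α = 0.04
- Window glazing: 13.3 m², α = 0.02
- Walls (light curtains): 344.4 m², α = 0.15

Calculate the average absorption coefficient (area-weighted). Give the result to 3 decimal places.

0.263

Total surface area S = 691.5 m².
Σ(Sᵢαᵢ) = 166.9·0.74 + 166.9·0.04 + 13.3·0.02 + 344.4·0.15 = 182.108.
ᾱ = 182.108 / 691.5 = 0.263.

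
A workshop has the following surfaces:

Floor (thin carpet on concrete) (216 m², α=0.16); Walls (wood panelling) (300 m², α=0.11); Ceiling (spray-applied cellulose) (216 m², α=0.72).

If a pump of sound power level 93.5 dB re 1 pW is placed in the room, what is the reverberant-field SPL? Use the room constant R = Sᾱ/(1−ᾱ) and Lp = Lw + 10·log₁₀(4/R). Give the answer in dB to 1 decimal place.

Σ(Sᵢαᵢ) = 216·0.16 + 300·0.11 + 216·0.72 = 223.080; total area S = 732.0 m².
ᾱ = 0.3048, so room constant R = A/(1−ᾱ) = 320.886 m².
Lp = Lw + 10 log₁₀(4/R) = 93.5 -19.04 = 74.5 dB.

74.5 dB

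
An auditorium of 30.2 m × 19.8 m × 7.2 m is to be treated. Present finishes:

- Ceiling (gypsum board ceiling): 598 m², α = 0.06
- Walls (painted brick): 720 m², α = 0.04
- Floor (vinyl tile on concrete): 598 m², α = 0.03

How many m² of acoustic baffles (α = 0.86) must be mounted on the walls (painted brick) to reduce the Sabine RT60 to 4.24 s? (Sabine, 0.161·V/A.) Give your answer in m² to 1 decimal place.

A₁ = Σ Sᵢαᵢ = 598·0.06 + 720·0.04 + 598·0.03 = 82.620 sabins.
V = 4305.312 m³. Target absorption A₂ = 0.161 × 4305.312 / 4.24 = 163.480 sabins.
ΔA needed = 163.480 − 82.620 = 80.860 sabins.
Net gain per m²: Δα = 0.86 − 0.04 = 0.82.
Panel area = 80.860 / 0.82 = 98.6 m².

98.6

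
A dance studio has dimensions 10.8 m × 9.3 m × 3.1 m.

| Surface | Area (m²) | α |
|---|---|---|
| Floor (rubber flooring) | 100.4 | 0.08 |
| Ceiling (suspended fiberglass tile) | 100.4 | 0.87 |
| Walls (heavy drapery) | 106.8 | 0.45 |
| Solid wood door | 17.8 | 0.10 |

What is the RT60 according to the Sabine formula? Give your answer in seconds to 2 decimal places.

A = Σ Sᵢαᵢ = 100.4·0.08 + 100.4·0.87 + 106.8·0.45 + 17.8·0.10 = 145.220 sabins.
Room volume: 311.364 m³.
RT60 = 0.161 · V / A = 0.161 × 311.364 / 145.220 = 0.35 s.

0.35 seconds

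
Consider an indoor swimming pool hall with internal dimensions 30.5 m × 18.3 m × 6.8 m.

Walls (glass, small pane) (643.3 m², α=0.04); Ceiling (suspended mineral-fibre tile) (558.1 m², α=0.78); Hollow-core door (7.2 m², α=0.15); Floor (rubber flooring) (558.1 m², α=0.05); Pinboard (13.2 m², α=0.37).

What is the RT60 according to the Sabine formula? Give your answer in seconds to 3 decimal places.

1.235 sec

Summing Sᵢαᵢ: 25.732 + 435.318 + 1.080 + 27.905 + 4.884 → A = 494.919 sabins.
V = 30.5·18.3·6.8 = 3795.42 m³.
T = 0.161 V/A = 0.161·3795.42/494.919 = 1.235 s.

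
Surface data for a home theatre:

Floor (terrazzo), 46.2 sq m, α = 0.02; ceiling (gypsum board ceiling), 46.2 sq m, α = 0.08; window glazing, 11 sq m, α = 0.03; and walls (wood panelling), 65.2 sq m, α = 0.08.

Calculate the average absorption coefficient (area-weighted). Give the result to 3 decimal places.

Total surface area S = 168.6 sq m.
A = 46.2×0.02 + 46.2×0.08 + 11×0.03 + 65.2×0.08 = 10.166 sabins.
ᾱ = 10.166 / 168.6 = 0.060.

0.060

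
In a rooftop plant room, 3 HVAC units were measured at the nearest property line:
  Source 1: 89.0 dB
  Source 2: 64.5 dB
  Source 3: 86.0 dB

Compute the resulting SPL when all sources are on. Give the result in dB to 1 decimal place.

Converting to relative power and adding: 10^(89.0/10) + 10^(64.5/10) + 10^(86.0/10) = 1.195e+09.
L_total = 10·log₁₀(1.195e+09) = 90.8 dB.

90.8 dB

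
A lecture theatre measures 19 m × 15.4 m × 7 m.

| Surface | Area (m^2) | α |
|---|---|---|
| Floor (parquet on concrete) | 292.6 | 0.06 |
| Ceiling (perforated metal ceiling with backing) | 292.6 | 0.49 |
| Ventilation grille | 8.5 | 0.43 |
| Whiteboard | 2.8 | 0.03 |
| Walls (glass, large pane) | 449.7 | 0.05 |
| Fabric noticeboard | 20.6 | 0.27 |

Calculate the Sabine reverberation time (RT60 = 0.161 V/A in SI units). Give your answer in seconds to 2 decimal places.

Equivalent absorption area: A = 292.6·0.06 + 292.6·0.49 + 8.5·0.43 + 2.8·0.03 + 449.7·0.05 + 20.6·0.27 = 192.716 m^2.
Room volume: 2048.2 m³.
Sabine: RT60 = 0.161 × 2048.2 / 192.716 = 1.71 s.

1.71 s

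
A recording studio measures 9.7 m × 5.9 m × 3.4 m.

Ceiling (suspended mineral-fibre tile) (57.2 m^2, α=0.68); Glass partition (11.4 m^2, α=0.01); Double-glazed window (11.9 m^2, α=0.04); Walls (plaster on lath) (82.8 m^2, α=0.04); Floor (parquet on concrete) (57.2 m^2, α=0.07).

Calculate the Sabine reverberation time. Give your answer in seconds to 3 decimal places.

Summing Sᵢαᵢ: 38.896 + 0.114 + 0.476 + 3.312 + 4.004 → A = 46.802 sabins.
Volume V = 9.7 × 5.9 × 3.4 = 194.582 m³.
T = 0.161 V/A = 0.161·194.582/46.802 = 0.669 s.

0.669 s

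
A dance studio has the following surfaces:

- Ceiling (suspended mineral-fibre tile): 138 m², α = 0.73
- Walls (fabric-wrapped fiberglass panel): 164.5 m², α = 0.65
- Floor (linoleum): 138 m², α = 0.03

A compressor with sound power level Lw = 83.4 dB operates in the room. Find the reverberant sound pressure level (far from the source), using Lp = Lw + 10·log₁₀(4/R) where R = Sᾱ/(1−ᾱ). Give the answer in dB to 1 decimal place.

A = 211.805 sabins; S = 440.5 m².
ᾱ = 0.4808, so room constant R = A/(1−ᾱ) = 407.945 m².
Lp = Lw + 10 log₁₀(4/R) = 83.4 -20.09 = 63.3 dB.

63.3 dB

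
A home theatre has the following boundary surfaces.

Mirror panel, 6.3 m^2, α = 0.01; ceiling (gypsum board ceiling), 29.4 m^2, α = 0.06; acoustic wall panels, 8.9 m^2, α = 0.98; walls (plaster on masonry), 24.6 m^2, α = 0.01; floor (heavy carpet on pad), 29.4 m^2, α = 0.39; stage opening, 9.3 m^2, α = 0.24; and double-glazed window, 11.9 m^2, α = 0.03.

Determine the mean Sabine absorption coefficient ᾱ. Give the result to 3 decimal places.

Total surface area S = 119.8 m^2.
Weighted sum Σ Sα = 24.850.
ᾱ = 24.850 / 119.8 = 0.207.

0.207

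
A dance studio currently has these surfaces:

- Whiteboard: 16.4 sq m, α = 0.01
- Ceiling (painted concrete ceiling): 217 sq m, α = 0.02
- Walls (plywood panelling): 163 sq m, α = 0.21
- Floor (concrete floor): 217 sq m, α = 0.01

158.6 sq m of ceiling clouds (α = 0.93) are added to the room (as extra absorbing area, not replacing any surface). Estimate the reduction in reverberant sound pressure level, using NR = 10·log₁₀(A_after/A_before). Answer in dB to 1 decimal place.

Equivalent absorption area: A_before = 16.4*0.01 + 217*0.02 + 163*0.21 + 217*0.01 = 40.904 sq m.
Treatment contributes 158.6·0.93 = 147.498 sabins.
New total A_after = 188.402 sabins.
NR = 10·log₁₀(188.402/40.904) = 6.6 dB.

6.6 dB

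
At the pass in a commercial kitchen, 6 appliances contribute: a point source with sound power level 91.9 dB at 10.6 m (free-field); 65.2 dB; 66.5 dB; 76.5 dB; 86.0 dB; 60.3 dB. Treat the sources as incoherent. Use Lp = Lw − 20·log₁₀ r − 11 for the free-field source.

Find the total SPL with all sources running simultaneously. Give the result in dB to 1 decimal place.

Source at 10.6 m: Lp = 91.9 − 20·log₁₀(10.6) − 11 = 60.4 dB.
Converting to relative power and adding: 10^(60.4/10) + 10^(65.2/10) + 10^(66.5/10) + 10^(76.5/10) + 10^(86.0/10) + 10^(60.3/10) = 4.527e+08.
L_total = 10·log₁₀(4.527e+08) = 86.6 dB.

86.6 dB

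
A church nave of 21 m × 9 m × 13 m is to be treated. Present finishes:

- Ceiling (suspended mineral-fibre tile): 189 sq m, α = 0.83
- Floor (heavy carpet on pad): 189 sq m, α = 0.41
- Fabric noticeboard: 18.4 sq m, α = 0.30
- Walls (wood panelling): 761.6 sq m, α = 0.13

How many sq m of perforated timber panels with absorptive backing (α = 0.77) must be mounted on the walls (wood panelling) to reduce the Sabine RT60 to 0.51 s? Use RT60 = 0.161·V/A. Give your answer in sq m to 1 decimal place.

A₁ = Σ Sᵢαᵢ = 189*0.83 + 189*0.41 + 18.4*0.30 + 761.6*0.13 = 338.888 sabins.
Required A₂ = 0.161·2457/0.51 = 775.641 sabins.
Absorption to add: 775.641 − 338.888 = 436.753 sabins.
Net gain per sq m: Δα = 0.77 − 0.13 = 0.64.
Panel area = 436.753 / 0.64 = 682.4 sq m.

682.4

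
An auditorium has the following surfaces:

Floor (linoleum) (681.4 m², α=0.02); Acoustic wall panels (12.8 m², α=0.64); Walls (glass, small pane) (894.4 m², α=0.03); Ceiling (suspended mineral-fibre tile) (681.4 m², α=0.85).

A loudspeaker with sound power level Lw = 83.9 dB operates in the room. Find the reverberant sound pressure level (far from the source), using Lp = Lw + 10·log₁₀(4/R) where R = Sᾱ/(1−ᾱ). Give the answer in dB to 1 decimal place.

A = 627.842 sabins; S = 2270.0 m².
ᾱ = 0.2766, so room constant R = A/(1−ᾱ) = 867.904 m².
Lp = Lw + 10 log₁₀(4/R) = 83.9 -23.36 = 60.5 dB.

60.5 dB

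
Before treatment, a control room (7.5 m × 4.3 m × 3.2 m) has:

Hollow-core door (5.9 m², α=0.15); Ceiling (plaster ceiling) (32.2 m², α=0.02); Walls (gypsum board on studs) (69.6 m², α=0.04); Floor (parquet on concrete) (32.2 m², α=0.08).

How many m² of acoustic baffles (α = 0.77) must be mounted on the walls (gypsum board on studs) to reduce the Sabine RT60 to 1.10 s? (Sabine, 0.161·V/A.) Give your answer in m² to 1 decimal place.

Total absorption A₁ = 5.9*0.15 + 32.2*0.02 + 69.6*0.04 + 32.2*0.08
  = 0.885 + 0.644 + 2.784 + 2.576 = 6.889 m² sabins.
Required A₂ = 0.161·103.2/1.10 = 15.105 sabins.
ΔA needed = 15.105 − 6.889 = 8.216 sabins.
Net gain per m²: Δα = 0.77 − 0.04 = 0.73.
Area = ΔA/Δα = 8.216/0.73 = 11.3 m².

11.3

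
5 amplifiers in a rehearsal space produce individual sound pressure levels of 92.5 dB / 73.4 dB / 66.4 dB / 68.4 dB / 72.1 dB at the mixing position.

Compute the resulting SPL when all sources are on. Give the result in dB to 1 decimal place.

Converting to relative power and adding: 10^(92.5/10) + 10^(73.4/10) + 10^(66.4/10) + 10^(68.4/10) + 10^(72.1/10) = 1.828e+09.
Combined level = 10 log₁₀(1.828e+09) = 92.6 dB.

92.6 dB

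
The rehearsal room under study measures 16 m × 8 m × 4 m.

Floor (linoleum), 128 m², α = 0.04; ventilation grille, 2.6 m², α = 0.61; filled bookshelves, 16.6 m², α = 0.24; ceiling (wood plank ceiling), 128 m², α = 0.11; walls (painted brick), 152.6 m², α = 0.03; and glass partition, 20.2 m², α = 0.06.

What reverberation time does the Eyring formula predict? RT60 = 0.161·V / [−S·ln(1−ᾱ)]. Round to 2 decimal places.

2.60 s

Total surface area S = 128 + 2.6 + 16.6 + 128 + 152.6 + 20.2 = 448.0 m².
Absorption A = 128×0.04 + 2.6×0.61 + 16.6×0.24 + 128×0.11 + 152.6×0.03 + 20.2×0.06 = 30.560 sabins.
Mean coefficient ᾱ = A/S = 0.0682.
−S·ln(1−ᾱ) = −448.0 × ln(1 − 0.0682) = 31.645.
V = 16 × 8 × 4 = 512 m³.
RT60 = 0.161 × 512 / 31.645 = 2.60 s.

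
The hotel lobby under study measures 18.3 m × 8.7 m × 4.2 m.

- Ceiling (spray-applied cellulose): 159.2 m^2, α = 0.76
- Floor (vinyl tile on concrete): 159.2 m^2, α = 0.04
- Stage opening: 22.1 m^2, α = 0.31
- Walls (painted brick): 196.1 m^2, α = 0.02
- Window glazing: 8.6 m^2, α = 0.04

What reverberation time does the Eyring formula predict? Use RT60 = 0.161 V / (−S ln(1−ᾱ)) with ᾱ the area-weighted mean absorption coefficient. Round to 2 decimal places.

S = Σ Sᵢ = 545.2 m^2.
Absorption A = 159.2×0.76 + 159.2×0.04 + 22.1×0.31 + 196.1×0.02 + 8.6×0.04 = 138.477 sabins.
Mean coefficient ᾱ = A/S = 0.2540.
Eyring denominator: −S ln(1−ᾱ) = 159.760.
V = 18.3 × 8.7 × 4.2 = 668.682 m³.
T = 0.161·V/[−S·ln(1−ᾱ)] = 0.161·668.682/159.760 = 0.67 s.

0.67 seconds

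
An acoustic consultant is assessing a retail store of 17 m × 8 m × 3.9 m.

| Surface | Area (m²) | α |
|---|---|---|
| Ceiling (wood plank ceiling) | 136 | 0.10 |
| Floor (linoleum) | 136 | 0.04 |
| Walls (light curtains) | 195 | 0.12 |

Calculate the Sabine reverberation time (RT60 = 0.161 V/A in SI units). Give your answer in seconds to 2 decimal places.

2.01 s

Equivalent absorption area: A = 136·0.10 + 136·0.04 + 195·0.12 = 42.440 m².
V = 17·8·3.9 = 530.4 m³.
RT60 = 0.161 · V / A = 0.161 × 530.4 / 42.440 = 2.01 s.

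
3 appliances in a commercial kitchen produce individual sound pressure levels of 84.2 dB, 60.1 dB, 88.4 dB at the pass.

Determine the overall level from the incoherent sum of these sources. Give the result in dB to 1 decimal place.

89.8 dB

Σ 10^(Lᵢ/10) = 9.559e+08.
L_total = 10·log₁₀(9.559e+08) = 89.8 dB.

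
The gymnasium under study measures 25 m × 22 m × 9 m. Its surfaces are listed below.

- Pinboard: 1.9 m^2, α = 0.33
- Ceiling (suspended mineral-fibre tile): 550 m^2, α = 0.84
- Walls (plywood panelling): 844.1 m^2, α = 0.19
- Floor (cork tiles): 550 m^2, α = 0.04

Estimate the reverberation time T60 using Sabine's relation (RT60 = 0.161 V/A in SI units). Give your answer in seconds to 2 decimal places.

Summing Sᵢαᵢ: 0.627 + 462.000 + 160.379 + 22.000 → A = 645.006 sabins.
Room volume: 4950 m³.
T = 0.161 V/A = 0.161·4950/645.006 = 1.24 s.

1.24 s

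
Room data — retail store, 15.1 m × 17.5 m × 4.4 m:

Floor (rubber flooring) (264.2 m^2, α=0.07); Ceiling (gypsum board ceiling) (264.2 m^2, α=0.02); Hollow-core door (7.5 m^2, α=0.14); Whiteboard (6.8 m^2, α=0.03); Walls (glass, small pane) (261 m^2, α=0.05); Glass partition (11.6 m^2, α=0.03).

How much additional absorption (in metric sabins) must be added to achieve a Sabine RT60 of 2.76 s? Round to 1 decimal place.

A₁ = Σ Sᵢαᵢ = 264.2×0.07 + 264.2×0.02 + 7.5×0.14 + 6.8×0.03 + 261×0.05 + 11.6×0.03 = 38.430 sabins.
V = 1162.7 m³. Required absorption A₂ = 0.161 × 1162.7 / 2.76 = 67.824 sabins.
Shortfall: 67.824 − 38.430 = 29.4 sabins.

29.4 sabins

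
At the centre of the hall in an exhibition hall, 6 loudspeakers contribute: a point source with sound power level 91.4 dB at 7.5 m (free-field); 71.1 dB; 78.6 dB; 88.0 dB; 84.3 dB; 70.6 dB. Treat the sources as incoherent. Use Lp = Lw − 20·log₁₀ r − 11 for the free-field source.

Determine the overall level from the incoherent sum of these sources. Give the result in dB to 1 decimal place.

90.0 dB

Source at 7.5 m: Lp = 91.4 − 20·log₁₀(7.5) − 11 = 62.9 dB.
Sum in the linear (power) domain: Σ 10^(Lᵢ/10) = 10^(62.9/10) + 10^(71.1/10) + 10^(78.6/10) + 10^(88.0/10) + 10^(84.3/10) + 10^(70.6/10) = 9.989e+08.
Back to dB: 10·log₁₀ Σ = 90.0 dB.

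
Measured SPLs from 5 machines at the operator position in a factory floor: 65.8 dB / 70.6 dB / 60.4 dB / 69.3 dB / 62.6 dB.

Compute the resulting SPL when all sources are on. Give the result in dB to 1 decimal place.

74.3 dB

Sum in the linear (power) domain: Σ 10^(Lᵢ/10) = 10^(65.8/10) + 10^(70.6/10) + 10^(60.4/10) + 10^(69.3/10) + 10^(62.6/10) = 2.671e+07.
Back to dB: 10·log₁₀ Σ = 74.3 dB.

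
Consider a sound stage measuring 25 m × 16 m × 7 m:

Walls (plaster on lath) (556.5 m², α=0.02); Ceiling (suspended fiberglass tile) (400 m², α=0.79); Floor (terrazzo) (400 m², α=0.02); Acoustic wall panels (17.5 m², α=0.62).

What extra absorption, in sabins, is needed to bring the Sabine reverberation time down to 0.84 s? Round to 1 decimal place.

190.7 sabins

Equivalent absorption area: A₁ = 556.5×0.02 + 400×0.79 + 400×0.02 + 17.5×0.62 = 345.980 m².
Target A₂ = 0.161·2800/0.84 = 536.667 sabins (V = 2800 m³).
Shortfall: 536.667 − 345.980 = 190.7 sabins.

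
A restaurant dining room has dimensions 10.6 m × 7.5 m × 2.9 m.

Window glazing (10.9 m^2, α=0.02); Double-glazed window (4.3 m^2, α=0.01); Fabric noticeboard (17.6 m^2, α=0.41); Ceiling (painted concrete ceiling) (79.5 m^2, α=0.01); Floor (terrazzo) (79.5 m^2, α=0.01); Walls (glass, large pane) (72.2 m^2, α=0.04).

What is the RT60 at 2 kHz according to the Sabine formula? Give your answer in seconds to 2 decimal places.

3.10 seconds

Total absorption A = 10.9×0.02 + 4.3×0.01 + 17.6×0.41 + 79.5×0.01 + 79.5×0.01 + 72.2×0.04
  = 0.218 + 0.043 + 7.216 + 0.795 + 0.795 + 2.888 = 11.955 m^2 sabins.
V = 10.6·7.5·2.9 = 230.55 m³.
RT60 = 0.161 · V / A = 0.161 × 230.55 / 11.955 = 3.10 s.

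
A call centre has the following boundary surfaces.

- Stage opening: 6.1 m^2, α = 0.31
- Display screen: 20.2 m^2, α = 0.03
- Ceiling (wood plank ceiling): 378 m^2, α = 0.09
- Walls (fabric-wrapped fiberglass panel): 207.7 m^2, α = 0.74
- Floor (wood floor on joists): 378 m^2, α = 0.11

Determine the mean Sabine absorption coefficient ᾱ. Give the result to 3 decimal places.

0.234

S = Σ Sᵢ = 6.1 + 20.2 + 378 + 207.7 + 378 = 990.0 m^2.
A = 6.1×0.31 + 20.2×0.03 + 378×0.09 + 207.7×0.74 + 378×0.11 = 231.795 sabins.
ᾱ = A/S = 0.234.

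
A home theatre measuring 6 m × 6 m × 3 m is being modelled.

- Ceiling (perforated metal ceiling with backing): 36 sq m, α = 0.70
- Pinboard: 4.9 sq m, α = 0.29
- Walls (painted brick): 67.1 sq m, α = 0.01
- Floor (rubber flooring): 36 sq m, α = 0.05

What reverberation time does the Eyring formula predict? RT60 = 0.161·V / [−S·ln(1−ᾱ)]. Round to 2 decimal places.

0.54 s

S = Σ Sᵢ = 144.0 sq m.
Absorption A = 36×0.70 + 4.9×0.29 + 67.1×0.01 + 36×0.05 = 29.092 sabins.
Mean coefficient ᾱ = A/S = 0.2020.
−S·ln(1−ᾱ) = −144.0 × ln(1 − 0.2020) = 32.493.
V = 6 × 6 × 3 = 108 m³.
RT60 = 0.161 × 108 / 32.493 = 0.54 s.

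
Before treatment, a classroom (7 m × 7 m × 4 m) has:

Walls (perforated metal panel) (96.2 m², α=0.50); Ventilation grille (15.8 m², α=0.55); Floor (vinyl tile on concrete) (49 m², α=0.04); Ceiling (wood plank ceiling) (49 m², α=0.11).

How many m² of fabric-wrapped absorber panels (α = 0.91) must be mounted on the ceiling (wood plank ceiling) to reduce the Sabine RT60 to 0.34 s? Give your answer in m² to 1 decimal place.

35.8

Equivalent absorption area: A₁ = 96.2·0.50 + 15.8·0.55 + 49·0.04 + 49·0.11 = 64.140 m².
Required A₂ = 0.161·196/0.34 = 92.812 sabins.
ΔA needed = 92.812 − 64.140 = 28.672 sabins.
Net gain per m²: Δα = 0.91 − 0.11 = 0.80.
Area = ΔA/Δα = 28.672/0.80 = 35.8 m².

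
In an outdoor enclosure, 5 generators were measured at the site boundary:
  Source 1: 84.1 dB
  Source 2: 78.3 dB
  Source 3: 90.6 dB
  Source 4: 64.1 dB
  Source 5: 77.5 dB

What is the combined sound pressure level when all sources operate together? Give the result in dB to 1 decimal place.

Converting to relative power and adding: 10^(84.1/10) + 10^(78.3/10) + 10^(90.6/10) + 10^(64.1/10) + 10^(77.5/10) = 1.532e+09.
L_total = 10·log₁₀(1.532e+09) = 91.9 dB.

91.9 dB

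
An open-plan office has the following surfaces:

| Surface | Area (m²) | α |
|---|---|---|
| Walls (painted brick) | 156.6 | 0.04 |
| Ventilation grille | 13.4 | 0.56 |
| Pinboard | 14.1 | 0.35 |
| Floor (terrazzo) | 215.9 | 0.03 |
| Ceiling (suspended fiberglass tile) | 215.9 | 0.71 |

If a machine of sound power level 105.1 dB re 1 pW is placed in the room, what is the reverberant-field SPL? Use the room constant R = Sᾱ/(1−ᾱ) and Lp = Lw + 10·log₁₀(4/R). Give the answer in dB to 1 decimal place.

87.1 dB

Σ(Sᵢαᵢ) = 156.6×0.04 + 13.4×0.56 + 14.1×0.35 + 215.9×0.03 + 215.9×0.71 = 178.469; total area S = 615.9 m².
ᾱ = 0.2898, so room constant R = A/(1−ᾱ) = 251.294 m².
Lp = Lw + 10 log₁₀(4/R) = 105.1 -17.98 = 87.1 dB.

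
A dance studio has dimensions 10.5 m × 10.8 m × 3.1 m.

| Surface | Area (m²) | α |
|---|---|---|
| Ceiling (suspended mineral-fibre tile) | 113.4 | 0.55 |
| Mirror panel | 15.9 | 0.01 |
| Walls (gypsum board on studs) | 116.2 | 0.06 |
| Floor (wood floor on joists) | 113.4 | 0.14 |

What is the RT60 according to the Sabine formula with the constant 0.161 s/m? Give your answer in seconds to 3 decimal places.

A = Σ Sᵢαᵢ = 113.4·0.55 + 15.9·0.01 + 116.2·0.06 + 113.4·0.14 = 85.377 sabins.
Room volume: 351.54 m³.
Sabine: RT60 = 0.161 × 351.54 / 85.377 = 0.663 s.

0.663 seconds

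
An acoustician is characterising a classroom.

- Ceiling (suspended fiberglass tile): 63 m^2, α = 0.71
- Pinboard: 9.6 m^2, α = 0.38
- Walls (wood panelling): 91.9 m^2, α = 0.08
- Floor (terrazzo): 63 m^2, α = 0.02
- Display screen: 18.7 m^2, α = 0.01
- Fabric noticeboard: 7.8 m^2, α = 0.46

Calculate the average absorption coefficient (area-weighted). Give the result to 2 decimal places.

Total surface area S = 254.0 m^2.
A = 63*0.71 + 9.6*0.38 + 91.9*0.08 + 63*0.02 + 18.7*0.01 + 7.8*0.46 = 60.765 sabins.
ᾱ = 60.765 / 254.0 = 0.24.

0.24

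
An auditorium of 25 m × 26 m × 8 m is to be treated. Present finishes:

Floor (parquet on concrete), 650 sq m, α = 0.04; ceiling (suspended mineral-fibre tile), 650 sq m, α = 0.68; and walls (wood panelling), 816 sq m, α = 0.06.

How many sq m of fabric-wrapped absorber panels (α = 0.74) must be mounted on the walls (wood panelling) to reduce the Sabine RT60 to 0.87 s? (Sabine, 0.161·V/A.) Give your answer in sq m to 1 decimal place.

A₁ = Σ Sᵢαᵢ = 650·0.04 + 650·0.68 + 816·0.06 = 516.960 sabins.
V = 5200 m³. Target absorption A₂ = 0.161 × 5200 / 0.87 = 962.299 sabins.
ΔA needed = 962.299 − 516.960 = 445.339 sabins.
Net gain per sq m: Δα = 0.74 − 0.06 = 0.68.
Panel area = 445.339 / 0.68 = 654.9 sq m.

654.9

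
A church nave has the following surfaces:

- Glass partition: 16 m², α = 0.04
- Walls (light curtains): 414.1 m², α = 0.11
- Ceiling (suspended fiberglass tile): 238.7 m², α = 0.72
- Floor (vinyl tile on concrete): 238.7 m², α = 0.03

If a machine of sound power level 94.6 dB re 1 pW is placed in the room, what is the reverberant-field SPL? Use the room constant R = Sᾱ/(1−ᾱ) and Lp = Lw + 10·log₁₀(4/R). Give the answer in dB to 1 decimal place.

75.9 dB

A = 225.216 sabins; S = 907.5 m².
ᾱ = 225.216/907.5 = 0.2482; R = Sᾱ/(1−ᾱ) = 225.216/(1−0.2482) = 299.569 m².
Lp = 94.6 + 10·log₁₀(4/299.569) = 94.6 + (-18.74) = 75.9 dB.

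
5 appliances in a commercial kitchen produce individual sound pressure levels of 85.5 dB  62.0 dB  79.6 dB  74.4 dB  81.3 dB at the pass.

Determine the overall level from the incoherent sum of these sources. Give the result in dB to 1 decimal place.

87.9 dB

Sum in the linear (power) domain: Σ 10^(Lᵢ/10) = 10^(85.5/10) + 10^(62.0/10) + 10^(79.6/10) + 10^(74.4/10) + 10^(81.3/10) = 6.1e+08.
L_total = 10·log₁₀(6.1e+08) = 87.9 dB.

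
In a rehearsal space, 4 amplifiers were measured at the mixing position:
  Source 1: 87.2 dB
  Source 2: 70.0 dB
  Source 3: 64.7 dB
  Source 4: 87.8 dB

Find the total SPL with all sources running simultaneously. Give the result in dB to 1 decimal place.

Converting to relative power and adding: 10^(87.2/10) + 10^(70.0/10) + 10^(64.7/10) + 10^(87.8/10) = 1.14e+09.
Combined level = 10 log₁₀(1.14e+09) = 90.6 dB.

90.6 dB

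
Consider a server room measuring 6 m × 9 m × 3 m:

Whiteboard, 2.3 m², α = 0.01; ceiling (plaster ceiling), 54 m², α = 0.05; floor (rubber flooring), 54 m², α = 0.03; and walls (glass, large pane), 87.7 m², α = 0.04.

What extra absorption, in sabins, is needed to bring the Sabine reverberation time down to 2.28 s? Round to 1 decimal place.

Equivalent absorption area: A₁ = 2.3·0.01 + 54·0.05 + 54·0.03 + 87.7·0.04 = 7.851 m².
V = 162 m³. Required absorption A₂ = 0.161 × 162 / 2.28 = 11.439 sabins.
Shortfall: 11.439 − 7.851 = 3.6 sabins.

3.6 sabins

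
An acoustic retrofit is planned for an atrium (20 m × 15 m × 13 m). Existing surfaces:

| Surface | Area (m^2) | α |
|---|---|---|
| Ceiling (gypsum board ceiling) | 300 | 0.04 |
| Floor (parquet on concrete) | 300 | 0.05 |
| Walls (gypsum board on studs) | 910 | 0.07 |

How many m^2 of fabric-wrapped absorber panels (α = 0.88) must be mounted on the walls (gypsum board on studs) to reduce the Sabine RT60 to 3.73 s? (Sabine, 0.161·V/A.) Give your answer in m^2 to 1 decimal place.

95.8

A₁ = Σ Sᵢαᵢ = 300×0.04 + 300×0.05 + 910×0.07 = 90.700 sabins.
Required A₂ = 0.161·3900/3.73 = 168.338 sabins.
Absorption to add: 168.338 − 90.700 = 77.638 sabins.
Each m^2 of panel replacing the walls (gypsum board on studs) adds (0.88 − 0.07) = 0.81 sabins.
Panel area = 77.638 / 0.81 = 95.8 m^2.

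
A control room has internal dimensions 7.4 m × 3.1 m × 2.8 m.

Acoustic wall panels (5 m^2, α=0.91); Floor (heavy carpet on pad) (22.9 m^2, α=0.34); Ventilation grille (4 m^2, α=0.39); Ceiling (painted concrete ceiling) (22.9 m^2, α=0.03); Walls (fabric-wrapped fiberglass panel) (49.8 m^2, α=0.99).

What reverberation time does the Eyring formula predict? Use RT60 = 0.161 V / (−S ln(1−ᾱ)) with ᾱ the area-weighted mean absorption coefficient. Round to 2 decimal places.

0.10 seconds

S = Σ Sᵢ = 104.6 m^2.
Σ(Sᵢαᵢ) = 5×0.91 + 22.9×0.34 + 4×0.39 + 22.9×0.03 + 49.8×0.99 = 63.885.
ᾱ = 63.885 / 104.6 = 0.6108.
−S·ln(1−ᾱ) = −104.6 × ln(1 − 0.6108) = 98.707.
V = 7.4 × 3.1 × 2.8 = 64.232 m³.
T = 0.161·V/[−S·ln(1−ᾱ)] = 0.161·64.232/98.707 = 0.10 s.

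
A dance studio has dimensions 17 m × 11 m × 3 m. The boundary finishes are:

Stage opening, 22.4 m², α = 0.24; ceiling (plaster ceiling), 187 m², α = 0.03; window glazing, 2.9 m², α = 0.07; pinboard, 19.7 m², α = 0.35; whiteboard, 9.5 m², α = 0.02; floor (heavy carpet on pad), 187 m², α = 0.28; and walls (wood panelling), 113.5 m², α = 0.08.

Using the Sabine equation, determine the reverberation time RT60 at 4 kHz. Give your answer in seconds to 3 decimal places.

1.133 s

Summing Sᵢαᵢ: 5.376 + 5.610 + 0.203 + 6.895 + 0.190 + 52.360 + 9.080 → A = 79.714 sabins.
Volume V = 17 × 11 × 3 = 561 m³.
RT60 = 0.161 · V / A = 0.161 × 561 / 79.714 = 1.133 s.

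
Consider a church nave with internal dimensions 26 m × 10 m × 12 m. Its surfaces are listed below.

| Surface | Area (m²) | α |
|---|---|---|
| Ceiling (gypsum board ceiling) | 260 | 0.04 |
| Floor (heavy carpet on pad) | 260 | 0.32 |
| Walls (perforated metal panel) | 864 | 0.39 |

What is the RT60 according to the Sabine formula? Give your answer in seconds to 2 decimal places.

A = Σ Sᵢαᵢ = 260*0.04 + 260*0.32 + 864*0.39 = 430.560 sabins.
V = 26·10·12 = 3120 m³.
RT60 = 0.161 · V / A = 0.161 × 3120 / 430.560 = 1.17 s.

1.17 s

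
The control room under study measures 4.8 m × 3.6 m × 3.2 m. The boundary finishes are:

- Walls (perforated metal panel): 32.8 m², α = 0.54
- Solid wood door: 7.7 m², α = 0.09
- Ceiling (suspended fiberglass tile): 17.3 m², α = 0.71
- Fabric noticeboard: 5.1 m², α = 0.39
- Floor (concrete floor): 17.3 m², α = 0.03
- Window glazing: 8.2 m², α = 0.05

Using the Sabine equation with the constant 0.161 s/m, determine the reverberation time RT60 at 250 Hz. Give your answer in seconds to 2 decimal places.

0.26 sec

A = Σ Sᵢαᵢ = 32.8×0.54 + 7.7×0.09 + 17.3×0.71 + 5.1×0.39 + 17.3×0.03 + 8.2×0.05 = 33.606 sabins.
Volume V = 4.8 × 3.6 × 3.2 = 55.296 m³.
Sabine: RT60 = 0.161 × 55.296 / 33.606 = 0.26 s.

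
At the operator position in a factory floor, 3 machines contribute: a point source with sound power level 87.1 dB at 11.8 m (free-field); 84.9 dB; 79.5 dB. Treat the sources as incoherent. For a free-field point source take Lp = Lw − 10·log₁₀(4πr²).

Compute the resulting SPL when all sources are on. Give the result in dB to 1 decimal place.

Source at 11.8 m: Lp = 87.1 − 10·log₁₀(4π·11.8²) = 87.1 − 10·log₁₀(1749.741) = 54.7 dB.
Sum in the linear (power) domain: Σ 10^(Lᵢ/10) = 10^(54.7/10) + 10^(84.9/10) + 10^(79.5/10) = 3.984e+08.
L_total = 10·log₁₀(3.984e+08) = 86.0 dB.

86.0 dB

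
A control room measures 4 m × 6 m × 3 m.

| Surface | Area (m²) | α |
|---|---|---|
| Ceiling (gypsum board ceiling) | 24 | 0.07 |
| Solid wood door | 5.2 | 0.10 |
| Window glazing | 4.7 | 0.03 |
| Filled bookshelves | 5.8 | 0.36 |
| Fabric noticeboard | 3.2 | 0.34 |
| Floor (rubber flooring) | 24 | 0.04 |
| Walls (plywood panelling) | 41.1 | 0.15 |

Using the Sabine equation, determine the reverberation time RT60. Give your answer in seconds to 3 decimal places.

0.917 sec

Total absorption A = 24×0.07 + 5.2×0.10 + 4.7×0.03 + 5.8×0.36 + 3.2×0.34 + 24×0.04 + 41.1×0.15
  = 1.680 + 0.520 + 0.141 + 2.088 + 1.088 + 0.960 + 6.165 = 12.642 m² sabins.
V = 4·6·3 = 72 m³.
T = 0.161 V/A = 0.161·72/12.642 = 0.917 s.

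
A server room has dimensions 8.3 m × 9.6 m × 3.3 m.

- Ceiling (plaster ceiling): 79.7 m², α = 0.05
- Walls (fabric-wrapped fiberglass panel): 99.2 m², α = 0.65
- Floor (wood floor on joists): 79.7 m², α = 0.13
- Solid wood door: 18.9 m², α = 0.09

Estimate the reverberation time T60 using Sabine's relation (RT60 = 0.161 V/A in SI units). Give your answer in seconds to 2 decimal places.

0.53 seconds

Total absorption A = 79.7·0.05 + 99.2·0.65 + 79.7·0.13 + 18.9·0.09
  = 3.985 + 64.480 + 10.361 + 1.701 = 80.527 m² sabins.
Volume V = 8.3 × 9.6 × 3.3 = 262.944 m³.
Sabine: RT60 = 0.161 × 262.944 / 80.527 = 0.53 s.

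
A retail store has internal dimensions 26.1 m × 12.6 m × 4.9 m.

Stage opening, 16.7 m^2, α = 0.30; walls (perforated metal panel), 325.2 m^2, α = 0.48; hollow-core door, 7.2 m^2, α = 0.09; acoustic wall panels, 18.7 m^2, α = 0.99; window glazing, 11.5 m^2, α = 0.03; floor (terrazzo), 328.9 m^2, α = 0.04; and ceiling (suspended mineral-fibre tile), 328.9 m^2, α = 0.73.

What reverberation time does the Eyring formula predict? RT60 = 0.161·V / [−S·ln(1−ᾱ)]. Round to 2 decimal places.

Total surface area S = 16.7 + 325.2 + 7.2 + 18.7 + 11.5 + 328.9 + 328.9 = 1037.1 m^2.
Σ(Sᵢαᵢ) = 16.7×0.30 + 325.2×0.48 + 7.2×0.09 + 18.7×0.99 + 11.5×0.03 + 328.9×0.04 + 328.9×0.73 = 433.865.
ᾱ = 433.865 / 1037.1 = 0.4183.
−S·ln(1−ᾱ) = −1037.1 × ln(1 − 0.4183) = 561.901.
V = 26.1 × 12.6 × 4.9 = 1611.414 m³.
T = 0.161·V/[−S·ln(1−ᾱ)] = 0.161·1611.414/561.901 = 0.46 s.

0.46 sec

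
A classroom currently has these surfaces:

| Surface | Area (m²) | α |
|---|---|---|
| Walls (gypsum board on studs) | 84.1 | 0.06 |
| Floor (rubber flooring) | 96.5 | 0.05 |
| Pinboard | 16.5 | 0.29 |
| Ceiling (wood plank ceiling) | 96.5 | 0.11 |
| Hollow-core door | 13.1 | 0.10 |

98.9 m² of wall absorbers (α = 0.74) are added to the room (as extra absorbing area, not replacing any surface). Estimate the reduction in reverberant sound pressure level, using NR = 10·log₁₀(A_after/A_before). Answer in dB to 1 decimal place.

5.7 dB

A_before = Σ Sᵢαᵢ = 84.1*0.06 + 96.5*0.05 + 16.5*0.29 + 96.5*0.11 + 13.1*0.10 = 26.581 sabins.
Treatment contributes 98.9·0.74 = 73.186 sabins.
New total A_after = 99.767 sabins.
NR = 10·log₁₀(99.767/26.581) = 5.7 dB.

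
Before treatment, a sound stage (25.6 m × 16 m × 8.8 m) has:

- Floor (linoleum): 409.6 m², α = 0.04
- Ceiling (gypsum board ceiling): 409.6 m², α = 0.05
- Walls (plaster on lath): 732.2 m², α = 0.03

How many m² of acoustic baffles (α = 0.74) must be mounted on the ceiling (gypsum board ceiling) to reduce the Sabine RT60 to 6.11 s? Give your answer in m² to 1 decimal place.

Total absorption A₁ = 409.6·0.04 + 409.6·0.05 + 732.2·0.03
  = 16.384 + 20.480 + 21.966 = 58.830 m² sabins.
Required A₂ = 0.161·3604.48/6.11 = 94.979 sabins.
Absorption to add: 94.979 − 58.830 = 36.149 sabins.
Net gain per m²: Δα = 0.74 − 0.05 = 0.69.
Panel area = 36.149 / 0.69 = 52.4 m².

52.4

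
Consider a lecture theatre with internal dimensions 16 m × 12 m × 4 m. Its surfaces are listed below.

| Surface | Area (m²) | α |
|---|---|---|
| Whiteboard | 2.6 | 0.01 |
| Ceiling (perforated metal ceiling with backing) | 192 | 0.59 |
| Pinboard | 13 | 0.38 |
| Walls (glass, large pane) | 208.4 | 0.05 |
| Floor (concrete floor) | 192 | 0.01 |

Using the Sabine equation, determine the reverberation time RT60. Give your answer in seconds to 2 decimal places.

Total absorption A = 2.6×0.01 + 192×0.59 + 13×0.38 + 208.4×0.05 + 192×0.01
  = 0.026 + 113.280 + 4.940 + 10.420 + 1.920 = 130.586 m² sabins.
Volume V = 16 × 12 × 4 = 768 m³.
RT60 = 0.161 · V / A = 0.161 × 768 / 130.586 = 0.95 s.

0.95 s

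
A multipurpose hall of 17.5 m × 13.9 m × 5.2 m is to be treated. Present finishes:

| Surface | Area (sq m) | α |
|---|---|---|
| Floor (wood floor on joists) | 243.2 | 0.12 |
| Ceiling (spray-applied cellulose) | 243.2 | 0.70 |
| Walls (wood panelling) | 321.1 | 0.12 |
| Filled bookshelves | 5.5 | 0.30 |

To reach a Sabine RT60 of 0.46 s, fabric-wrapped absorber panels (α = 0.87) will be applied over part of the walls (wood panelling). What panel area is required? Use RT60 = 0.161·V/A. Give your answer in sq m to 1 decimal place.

270.8

Total absorption A₁ = 243.2*0.12 + 243.2*0.70 + 321.1*0.12 + 5.5*0.30
  = 29.184 + 170.240 + 38.532 + 1.650 = 239.606 sq m sabins.
V = 1264.9 m³. Target absorption A₂ = 0.161 × 1264.9 / 0.46 = 442.715 sabins.
Absorption to add: 442.715 − 239.606 = 203.109 sabins.
Each sq m of panel replacing the walls (wood panelling) adds (0.87 − 0.12) = 0.75 sabins.
Area = ΔA/Δα = 203.109/0.75 = 270.8 sq m.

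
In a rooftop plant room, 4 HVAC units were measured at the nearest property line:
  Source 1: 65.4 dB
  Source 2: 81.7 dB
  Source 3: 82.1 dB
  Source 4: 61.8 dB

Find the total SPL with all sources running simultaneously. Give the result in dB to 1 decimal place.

85.0 dB

Σ 10^(Lᵢ/10) = 3.151e+08.
L_total = 10·log₁₀(3.151e+08) = 85.0 dB.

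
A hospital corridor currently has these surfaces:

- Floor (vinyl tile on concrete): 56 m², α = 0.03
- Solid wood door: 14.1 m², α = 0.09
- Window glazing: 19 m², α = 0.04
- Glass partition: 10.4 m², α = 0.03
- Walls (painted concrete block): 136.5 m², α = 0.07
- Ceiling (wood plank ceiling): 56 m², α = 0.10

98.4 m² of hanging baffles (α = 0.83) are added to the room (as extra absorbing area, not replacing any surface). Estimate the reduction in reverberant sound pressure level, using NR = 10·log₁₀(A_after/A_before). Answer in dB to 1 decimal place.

Summing Sᵢαᵢ: 1.680 + 1.269 + 0.760 + 0.312 + 9.555 + 5.600 → A_before = 19.176 sabins.
Treatment contributes 98.4·0.83 = 81.672 sabins.
A_after = 19.176 + 81.672 = 100.848 sabins.
NR = 10·log₁₀(100.848/19.176) = 7.2 dB.

7.2 dB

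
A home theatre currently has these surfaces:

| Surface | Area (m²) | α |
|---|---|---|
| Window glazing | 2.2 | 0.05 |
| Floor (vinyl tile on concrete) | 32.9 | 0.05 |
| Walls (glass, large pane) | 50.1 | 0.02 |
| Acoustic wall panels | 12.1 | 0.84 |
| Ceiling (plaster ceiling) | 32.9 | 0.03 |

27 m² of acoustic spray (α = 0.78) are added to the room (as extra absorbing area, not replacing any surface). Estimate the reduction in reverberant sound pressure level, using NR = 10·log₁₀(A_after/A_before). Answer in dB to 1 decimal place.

4.0 dB

Total absorption A_before = 2.2·0.05 + 32.9·0.05 + 50.1·0.02 + 12.1·0.84 + 32.9·0.03
  = 0.110 + 1.645 + 1.002 + 10.164 + 0.987 = 13.908 m² sabins.
Treatment contributes 27·0.78 = 21.060 sabins.
New total A_after = 34.968 sabins.
NR = 10·log₁₀(34.968/13.908) = 4.0 dB.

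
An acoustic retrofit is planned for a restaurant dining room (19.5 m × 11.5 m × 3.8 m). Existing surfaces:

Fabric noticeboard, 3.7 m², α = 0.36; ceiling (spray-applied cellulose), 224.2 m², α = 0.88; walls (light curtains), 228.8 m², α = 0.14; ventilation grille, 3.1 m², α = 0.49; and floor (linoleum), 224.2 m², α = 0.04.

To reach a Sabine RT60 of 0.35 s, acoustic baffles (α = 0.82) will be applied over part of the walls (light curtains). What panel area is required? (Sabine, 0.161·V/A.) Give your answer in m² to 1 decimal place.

221.8

Total absorption A₁ = 3.7×0.36 + 224.2×0.88 + 228.8×0.14 + 3.1×0.49 + 224.2×0.04
  = 1.332 + 197.296 + 32.032 + 1.519 + 8.968 = 241.147 m² sabins.
V = 852.15 m³. Target absorption A₂ = 0.161 × 852.15 / 0.35 = 391.989 sabins.
ΔA needed = 391.989 − 241.147 = 150.842 sabins.
Net gain per m²: Δα = 0.82 − 0.14 = 0.68.
Area = ΔA/Δα = 150.842/0.68 = 221.8 m².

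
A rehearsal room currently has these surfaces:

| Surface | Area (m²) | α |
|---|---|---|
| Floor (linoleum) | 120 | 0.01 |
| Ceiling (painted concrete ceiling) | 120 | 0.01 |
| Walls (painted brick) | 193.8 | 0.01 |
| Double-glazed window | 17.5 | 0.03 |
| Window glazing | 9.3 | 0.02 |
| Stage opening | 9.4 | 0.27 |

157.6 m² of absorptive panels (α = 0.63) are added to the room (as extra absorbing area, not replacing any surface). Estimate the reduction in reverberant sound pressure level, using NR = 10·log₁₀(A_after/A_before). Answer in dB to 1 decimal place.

A_before = Σ Sᵢαᵢ = 120*0.01 + 120*0.01 + 193.8*0.01 + 17.5*0.03 + 9.3*0.02 + 9.4*0.27 = 7.587 sabins.
Treatment contributes 157.6·0.63 = 99.288 sabins.
A_after = 7.587 + 99.288 = 106.875 sabins.
Reduction = 10 log₁₀(A_after/A_before) = 10 log₁₀(14.0866) = 11.5 dB.

11.5 dB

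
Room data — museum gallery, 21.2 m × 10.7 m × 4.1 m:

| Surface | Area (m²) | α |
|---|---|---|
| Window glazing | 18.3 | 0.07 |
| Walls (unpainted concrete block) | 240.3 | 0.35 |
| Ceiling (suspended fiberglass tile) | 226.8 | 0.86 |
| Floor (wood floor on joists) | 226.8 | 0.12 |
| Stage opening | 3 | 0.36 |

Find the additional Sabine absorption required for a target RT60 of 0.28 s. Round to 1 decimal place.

A₁ = Σ Sᵢαᵢ = 18.3*0.07 + 240.3*0.35 + 226.8*0.86 + 226.8*0.12 + 3*0.36 = 308.730 sabins.
Target A₂ = 0.161·930.044/0.28 = 534.775 sabins (V = 930.044 m³).
Shortfall: 534.775 − 308.730 = 226.0 sabins.

226.0 sabins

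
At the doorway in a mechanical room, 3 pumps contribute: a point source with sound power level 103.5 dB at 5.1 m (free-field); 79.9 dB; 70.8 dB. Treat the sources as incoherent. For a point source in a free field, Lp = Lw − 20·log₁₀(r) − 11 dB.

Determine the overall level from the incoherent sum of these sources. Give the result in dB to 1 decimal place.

82.5 dB

Source at 5.1 m: Lp = 103.5 − 20·log₁₀(5.1) − 11 = 78.3 dB.
Converting to relative power and adding: 10^(78.3/10) + 10^(79.9/10) + 10^(70.8/10) = 1.774e+08.
Combined level = 10 log₁₀(1.774e+08) = 82.5 dB.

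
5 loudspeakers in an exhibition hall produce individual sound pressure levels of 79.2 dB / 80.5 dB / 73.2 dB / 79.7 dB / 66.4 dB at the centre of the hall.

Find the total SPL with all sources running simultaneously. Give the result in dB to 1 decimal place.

Converting to relative power and adding: 10^(79.2/10) + 10^(80.5/10) + 10^(73.2/10) + 10^(79.7/10) + 10^(66.4/10) = 3.14e+08.
Combined level = 10 log₁₀(3.14e+08) = 85.0 dB.

85.0 dB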